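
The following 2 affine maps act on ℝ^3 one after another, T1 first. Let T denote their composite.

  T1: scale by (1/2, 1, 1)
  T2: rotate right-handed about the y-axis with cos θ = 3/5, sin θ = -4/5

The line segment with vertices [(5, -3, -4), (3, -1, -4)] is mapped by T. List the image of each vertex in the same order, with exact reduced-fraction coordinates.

T1 scale by (1/2, 1, 1): (5, -3, -4) → (5/2, -3, -4); (3, -1, -4) → (3/2, -1, -4)
T2 rotate right-handed about the y-axis with cos θ = 3/5, sin θ = -4/5: (5/2, -3, -4) → (47/10, -3, -2/5); (3/2, -1, -4) → (41/10, -1, -6/5)

image vertices: (47/10, -3, -2/5), (41/10, -1, -6/5)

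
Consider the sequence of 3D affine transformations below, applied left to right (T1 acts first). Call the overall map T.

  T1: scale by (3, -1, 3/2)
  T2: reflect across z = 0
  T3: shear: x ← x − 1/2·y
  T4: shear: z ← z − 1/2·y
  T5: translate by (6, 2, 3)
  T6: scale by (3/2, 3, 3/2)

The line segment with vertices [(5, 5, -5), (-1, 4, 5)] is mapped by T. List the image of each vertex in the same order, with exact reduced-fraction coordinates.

T1 scale by (3, -1, 3/2): (5, 5, -5) → (15, -5, -15/2); (-1, 4, 5) → (-3, -4, 15/2)
T2 reflect across z = 0: (15, -5, -15/2) → (15, -5, 15/2); (-3, -4, 15/2) → (-3, -4, -15/2)
T3 shear: x ← x − 1/2·y: (15, -5, 15/2) → (35/2, -5, 15/2); (-3, -4, -15/2) → (-1, -4, -15/2)
T4 shear: z ← z − 1/2·y: (35/2, -5, 15/2) → (35/2, -5, 10); (-1, -4, -15/2) → (-1, -4, -11/2)
T5 translate by (6, 2, 3): (35/2, -5, 10) → (47/2, -3, 13); (-1, -4, -11/2) → (5, -2, -5/2)
T6 scale by (3/2, 3, 3/2): (47/2, -3, 13) → (141/4, -9, 39/2); (5, -2, -5/2) → (15/2, -6, -15/4)

image vertices: (141/4, -9, 39/2), (15/2, -6, -15/4)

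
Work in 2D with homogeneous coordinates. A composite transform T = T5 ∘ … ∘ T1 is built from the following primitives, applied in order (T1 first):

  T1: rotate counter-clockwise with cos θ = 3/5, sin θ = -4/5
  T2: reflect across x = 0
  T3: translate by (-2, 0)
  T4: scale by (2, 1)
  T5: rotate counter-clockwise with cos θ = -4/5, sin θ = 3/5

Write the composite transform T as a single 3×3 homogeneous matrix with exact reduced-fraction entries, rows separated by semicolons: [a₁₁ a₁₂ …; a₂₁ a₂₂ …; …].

T1 = [3/5 4/5 0; -4/5 3/5 0; 0 0 1]
T2·T1 = [-3/5 -4/5 0; -4/5 3/5 0; 0 0 1]
T3·…·T1 = [-3/5 -4/5 -2; -4/5 3/5 0; 0 0 1]
T4·…·T1 = [-6/5 -8/5 -4; -4/5 3/5 0; 0 0 1]
T5·…·T1 = [36/25 23/25 16/5; -2/25 -36/25 -12/5; 0 0 1]

T = [36/25 23/25 16/5; -2/25 -36/25 -12/5; 0 0 1]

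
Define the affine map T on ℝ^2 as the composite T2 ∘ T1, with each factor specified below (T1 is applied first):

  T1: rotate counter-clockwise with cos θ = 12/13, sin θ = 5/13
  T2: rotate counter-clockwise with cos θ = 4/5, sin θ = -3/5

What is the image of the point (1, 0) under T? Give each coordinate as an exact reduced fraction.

T1 rotate counter-clockwise with cos θ = 12/13, sin θ = 5/13: (1, 0) → (12/13, 5/13)
T2 rotate counter-clockwise with cos θ = 4/5, sin θ = -3/5: (12/13, 5/13) → (63/65, -16/65)

T(p) = (63/65, -16/65)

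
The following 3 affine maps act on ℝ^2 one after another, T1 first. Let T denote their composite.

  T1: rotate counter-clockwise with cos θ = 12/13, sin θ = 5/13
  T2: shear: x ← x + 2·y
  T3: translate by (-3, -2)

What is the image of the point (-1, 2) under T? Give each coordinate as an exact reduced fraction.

T(p) = (-23/13, -7/13)

T1 rotate counter-clockwise with cos θ = 12/13, sin θ = 5/13: (-1, 2) → (-22/13, 19/13)
T2 shear: x ← x + 2·y: (-22/13, 19/13) → (16/13, 19/13)
T3 translate by (-3, -2): (16/13, 19/13) → (-23/13, -7/13)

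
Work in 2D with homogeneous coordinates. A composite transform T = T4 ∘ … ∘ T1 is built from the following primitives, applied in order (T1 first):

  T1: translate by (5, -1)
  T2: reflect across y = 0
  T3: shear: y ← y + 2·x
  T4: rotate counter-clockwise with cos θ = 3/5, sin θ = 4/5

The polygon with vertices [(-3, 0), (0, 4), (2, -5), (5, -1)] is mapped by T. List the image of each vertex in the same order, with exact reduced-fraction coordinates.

image vertices: (-14/5, 23/5), (-13/5, 41/5), (-59/5, 88/5), (-58/5, 106/5)

T1 translate by (5, -1): (-3, 0) → (2, -1); (0, 4) → (5, 3); (2, -5) → (7, -6); (5, -1) → (10, -2)
T2 reflect across y = 0: (2, -1) → (2, 1); (5, 3) → (5, -3); (7, -6) → (7, 6); (10, -2) → (10, 2)
T3 shear: y ← y + 2·x: (2, 1) → (2, 5); (5, -3) → (5, 7); (7, 6) → (7, 20); (10, 2) → (10, 22)
T4 rotate counter-clockwise with cos θ = 3/5, sin θ = 4/5: (2, 5) → (-14/5, 23/5); (5, 7) → (-13/5, 41/5); (7, 20) → (-59/5, 88/5); (10, 22) → (-58/5, 106/5)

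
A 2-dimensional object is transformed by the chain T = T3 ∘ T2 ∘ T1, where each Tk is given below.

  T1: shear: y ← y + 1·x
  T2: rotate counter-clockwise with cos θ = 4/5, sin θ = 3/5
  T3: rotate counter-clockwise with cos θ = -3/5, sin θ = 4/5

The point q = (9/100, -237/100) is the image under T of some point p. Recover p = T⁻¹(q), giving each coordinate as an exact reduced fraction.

p = (-3/4, 3)

T1 = [1 0 0; 1 1 0; 0 0 1]
T2·T1 = [1/5 -3/5 0; 7/5 4/5 0; 0 0 1]
T3·…·T1 = [-31/25 -7/25 0; -17/25 -24/25 0; 0 0 1]
det M = 1; M⁻¹ = [-24/25 7/25 0; 17/25 -31/25 0; 0 0 1]
M⁻¹ · (9/100, -237/100)ᵀ = (-3/4, 3)ᵀ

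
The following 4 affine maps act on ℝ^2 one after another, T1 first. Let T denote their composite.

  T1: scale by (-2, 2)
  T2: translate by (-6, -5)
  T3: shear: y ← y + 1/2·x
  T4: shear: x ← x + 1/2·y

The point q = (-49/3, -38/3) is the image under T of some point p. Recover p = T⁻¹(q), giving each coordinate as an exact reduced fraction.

p = (2, -4/3)

T1 = [-2 0 0; 0 2 0; 0 0 1]
T2·T1 = [-2 0 -6; 0 2 -5; 0 0 1]
T3·…·T1 = [-2 0 -6; -1 2 -8; 0 0 1]
T4·…·T1 = [-5/2 1 -10; -1 2 -8; 0 0 1]
det M = -4; M⁻¹ = [-1/2 1/4 -3; -1/4 5/8 5/2; 0 0 1]
M⁻¹ · (-49/3, -38/3)ᵀ = (2, -4/3)ᵀ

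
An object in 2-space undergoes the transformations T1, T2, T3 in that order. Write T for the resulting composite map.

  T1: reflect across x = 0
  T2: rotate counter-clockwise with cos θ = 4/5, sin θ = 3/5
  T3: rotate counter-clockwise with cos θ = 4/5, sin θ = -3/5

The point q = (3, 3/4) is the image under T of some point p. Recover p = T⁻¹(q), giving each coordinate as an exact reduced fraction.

p = (-3, 3/4)

T1 = [-1 0 0; 0 1 0; 0 0 1]
T2·T1 = [-4/5 -3/5 0; -3/5 4/5 0; 0 0 1]
T3·…·T1 = [-1 0 0; 0 1 0; 0 0 1]
det M = -1; M⁻¹ = [-1 0 0; 0 1 0; 0 0 1]
M⁻¹ · (3, 3/4)ᵀ = (-3, 3/4)ᵀ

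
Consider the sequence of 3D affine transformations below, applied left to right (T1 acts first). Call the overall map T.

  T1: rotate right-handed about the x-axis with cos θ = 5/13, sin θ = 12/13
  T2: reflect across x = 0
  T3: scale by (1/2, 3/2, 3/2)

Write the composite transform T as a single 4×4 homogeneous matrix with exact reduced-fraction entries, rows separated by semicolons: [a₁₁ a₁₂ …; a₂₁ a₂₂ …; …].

T1 = [1 0 0 0; 0 5/13 -12/13 0; 0 12/13 5/13 0; 0 0 0 1]
T2·T1 = [-1 0 0 0; 0 5/13 -12/13 0; 0 12/13 5/13 0; 0 0 0 1]
T3·…·T1 = [-1/2 0 0 0; 0 15/26 -18/13 0; 0 18/13 15/26 0; 0 0 0 1]

T = [-1/2 0 0 0; 0 15/26 -18/13 0; 0 18/13 15/26 0; 0 0 0 1]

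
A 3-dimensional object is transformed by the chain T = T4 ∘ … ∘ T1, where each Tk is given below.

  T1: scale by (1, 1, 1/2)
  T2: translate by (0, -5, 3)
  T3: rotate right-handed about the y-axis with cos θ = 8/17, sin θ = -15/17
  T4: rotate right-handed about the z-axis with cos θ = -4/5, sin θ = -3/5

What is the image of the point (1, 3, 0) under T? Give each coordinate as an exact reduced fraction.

T1 scale by (1, 1, 1/2): (1, 3, 0) → (1, 3, 0)
T2 translate by (0, -5, 3): (1, 3, 0) → (1, -2, 3)
T3 rotate right-handed about the y-axis with cos θ = 8/17, sin θ = -15/17: (1, -2, 3) → (-37/17, -2, 39/17)
T4 rotate right-handed about the z-axis with cos θ = -4/5, sin θ = -3/5: (-37/17, -2, 39/17) → (46/85, 247/85, 39/17)

T(p) = (46/85, 247/85, 39/17)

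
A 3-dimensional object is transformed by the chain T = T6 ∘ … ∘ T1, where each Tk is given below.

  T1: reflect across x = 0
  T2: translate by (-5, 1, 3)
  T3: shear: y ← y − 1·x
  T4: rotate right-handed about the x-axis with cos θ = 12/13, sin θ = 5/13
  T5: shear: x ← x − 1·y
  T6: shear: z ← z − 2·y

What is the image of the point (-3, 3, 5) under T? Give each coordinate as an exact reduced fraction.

T1 reflect across x = 0: (-3, 3, 5) → (3, 3, 5)
T2 translate by (-5, 1, 3): (3, 3, 5) → (-2, 4, 8)
T3 shear: y ← y − 1·x: (-2, 4, 8) → (-2, 6, 8)
T4 rotate right-handed about the x-axis with cos θ = 12/13, sin θ = 5/13: (-2, 6, 8) → (-2, 32/13, 126/13)
T5 shear: x ← x − 1·y: (-2, 32/13, 126/13) → (-58/13, 32/13, 126/13)
T6 shear: z ← z − 2·y: (-58/13, 32/13, 126/13) → (-58/13, 32/13, 62/13)

T(p) = (-58/13, 32/13, 62/13)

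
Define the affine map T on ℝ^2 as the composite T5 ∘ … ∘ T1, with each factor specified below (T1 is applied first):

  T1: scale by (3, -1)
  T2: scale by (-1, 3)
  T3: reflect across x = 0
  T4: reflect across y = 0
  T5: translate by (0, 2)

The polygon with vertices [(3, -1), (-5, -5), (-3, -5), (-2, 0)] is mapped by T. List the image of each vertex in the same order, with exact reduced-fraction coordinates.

image vertices: (9, -1), (-15, -13), (-9, -13), (-6, 2)

T1 scale by (3, -1): (3, -1) → (9, 1); (-5, -5) → (-15, 5); (-3, -5) → (-9, 5); (-2, 0) → (-6, 0)
T2 scale by (-1, 3): (9, 1) → (-9, 3); (-15, 5) → (15, 15); (-9, 5) → (9, 15); (-6, 0) → (6, 0)
T3 reflect across x = 0: (-9, 3) → (9, 3); (15, 15) → (-15, 15); (9, 15) → (-9, 15); (6, 0) → (-6, 0)
T4 reflect across y = 0: (9, 3) → (9, -3); (-15, 15) → (-15, -15); (-9, 15) → (-9, -15); (-6, 0) → (-6, 0)
T5 translate by (0, 2): (9, -3) → (9, -1); (-15, -15) → (-15, -13); (-9, -15) → (-9, -13); (-6, 0) → (-6, 2)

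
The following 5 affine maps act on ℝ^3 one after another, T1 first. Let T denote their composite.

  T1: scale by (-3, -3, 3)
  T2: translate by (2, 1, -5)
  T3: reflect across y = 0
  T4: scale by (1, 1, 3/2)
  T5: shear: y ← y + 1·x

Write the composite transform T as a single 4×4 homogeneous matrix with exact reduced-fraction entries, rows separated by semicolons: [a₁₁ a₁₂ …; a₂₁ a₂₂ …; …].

T1 = [-3 0 0 0; 0 -3 0 0; 0 0 3 0; 0 0 0 1]
T2·T1 = [-3 0 0 2; 0 -3 0 1; 0 0 3 -5; 0 0 0 1]
T3·…·T1 = [-3 0 0 2; 0 3 0 -1; 0 0 3 -5; 0 0 0 1]
T4·…·T1 = [-3 0 0 2; 0 3 0 -1; 0 0 9/2 -15/2; 0 0 0 1]
T5·…·T1 = [-3 0 0 2; -3 3 0 1; 0 0 9/2 -15/2; 0 0 0 1]

T = [-3 0 0 2; -3 3 0 1; 0 0 9/2 -15/2; 0 0 0 1]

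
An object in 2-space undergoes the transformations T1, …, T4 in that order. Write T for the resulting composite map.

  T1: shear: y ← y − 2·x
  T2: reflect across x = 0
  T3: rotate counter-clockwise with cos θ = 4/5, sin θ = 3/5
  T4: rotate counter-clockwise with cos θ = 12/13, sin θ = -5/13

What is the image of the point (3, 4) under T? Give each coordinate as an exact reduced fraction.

T1 shear: y ← y − 2·x: (3, 4) → (3, -2)
T2 reflect across x = 0: (3, -2) → (-3, -2)
T3 rotate counter-clockwise with cos θ = 4/5, sin θ = 3/5: (-3, -2) → (-6/5, -17/5)
T4 rotate counter-clockwise with cos θ = 12/13, sin θ = -5/13: (-6/5, -17/5) → (-157/65, -174/65)

T(p) = (-157/65, -174/65)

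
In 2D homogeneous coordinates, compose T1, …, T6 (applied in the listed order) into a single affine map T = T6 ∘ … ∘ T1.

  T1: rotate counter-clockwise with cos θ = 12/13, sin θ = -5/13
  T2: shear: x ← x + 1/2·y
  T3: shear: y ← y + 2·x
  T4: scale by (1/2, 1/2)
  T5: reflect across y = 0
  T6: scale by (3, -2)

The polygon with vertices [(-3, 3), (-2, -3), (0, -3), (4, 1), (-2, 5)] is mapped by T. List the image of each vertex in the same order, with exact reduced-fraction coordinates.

T1 rotate counter-clockwise with cos θ = 12/13, sin θ = -5/13: (-3, 3) → (-21/13, 51/13); (-2, -3) → (-3, -2); (0, -3) → (-15/13, -36/13); (4, 1) → (53/13, -8/13); (-2, 5) → (1/13, 70/13)
T2 shear: x ← x + 1/2·y: (-21/13, 51/13) → (9/26, 51/13); (-3, -2) → (-4, -2); (-15/13, -36/13) → (-33/13, -36/13); (53/13, -8/13) → (49/13, -8/13); (1/13, 70/13) → (36/13, 70/13)
T3 shear: y ← y + 2·x: (9/26, 51/13) → (9/26, 60/13); (-4, -2) → (-4, -10); (-33/13, -36/13) → (-33/13, -102/13); (49/13, -8/13) → (49/13, 90/13); (36/13, 70/13) → (36/13, 142/13)
T4 scale by (1/2, 1/2): (9/26, 60/13) → (9/52, 30/13); (-4, -10) → (-2, -5); (-33/13, -102/13) → (-33/26, -51/13); (49/13, 90/13) → (49/26, 45/13); (36/13, 142/13) → (18/13, 71/13)
T5 reflect across y = 0: (9/52, 30/13) → (9/52, -30/13); (-2, -5) → (-2, 5); (-33/26, -51/13) → (-33/26, 51/13); (49/26, 45/13) → (49/26, -45/13); (18/13, 71/13) → (18/13, -71/13)
T6 scale by (3, -2): (9/52, -30/13) → (27/52, 60/13); (-2, 5) → (-6, -10); (-33/26, 51/13) → (-99/26, -102/13); (49/26, -45/13) → (147/26, 90/13); (18/13, -71/13) → (54/13, 142/13)

image vertices: (27/52, 60/13), (-6, -10), (-99/26, -102/13), (147/26, 90/13), (54/13, 142/13)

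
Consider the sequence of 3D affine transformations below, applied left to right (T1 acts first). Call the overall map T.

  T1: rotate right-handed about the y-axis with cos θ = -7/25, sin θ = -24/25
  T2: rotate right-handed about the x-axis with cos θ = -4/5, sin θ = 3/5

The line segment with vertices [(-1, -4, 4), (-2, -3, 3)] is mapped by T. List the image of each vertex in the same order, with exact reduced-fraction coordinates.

T1 rotate right-handed about the y-axis with cos θ = -7/25, sin θ = -24/25: (-1, -4, 4) → (-89/25, -4, -52/25); (-2, -3, 3) → (-58/25, -3, -69/25)
T2 rotate right-handed about the x-axis with cos θ = -4/5, sin θ = 3/5: (-89/25, -4, -52/25) → (-89/25, 556/125, -92/125); (-58/25, -3, -69/25) → (-58/25, 507/125, 51/125)

image vertices: (-89/25, 556/125, -92/125), (-58/25, 507/125, 51/125)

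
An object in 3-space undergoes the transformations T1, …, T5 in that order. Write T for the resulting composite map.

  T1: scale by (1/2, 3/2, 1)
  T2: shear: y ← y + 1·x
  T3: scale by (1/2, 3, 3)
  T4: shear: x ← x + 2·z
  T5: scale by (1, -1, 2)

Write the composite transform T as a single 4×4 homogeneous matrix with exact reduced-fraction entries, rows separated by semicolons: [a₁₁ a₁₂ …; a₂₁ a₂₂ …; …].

T = [1/4 0 6 0; -3/2 -9/2 0 0; 0 0 6 0; 0 0 0 1]

T1 = [1/2 0 0 0; 0 3/2 0 0; 0 0 1 0; 0 0 0 1]
T2·T1 = [1/2 0 0 0; 1/2 3/2 0 0; 0 0 1 0; 0 0 0 1]
T3·…·T1 = [1/4 0 0 0; 3/2 9/2 0 0; 0 0 3 0; 0 0 0 1]
T4·…·T1 = [1/4 0 6 0; 3/2 9/2 0 0; 0 0 3 0; 0 0 0 1]
T5·…·T1 = [1/4 0 6 0; -3/2 -9/2 0 0; 0 0 6 0; 0 0 0 1]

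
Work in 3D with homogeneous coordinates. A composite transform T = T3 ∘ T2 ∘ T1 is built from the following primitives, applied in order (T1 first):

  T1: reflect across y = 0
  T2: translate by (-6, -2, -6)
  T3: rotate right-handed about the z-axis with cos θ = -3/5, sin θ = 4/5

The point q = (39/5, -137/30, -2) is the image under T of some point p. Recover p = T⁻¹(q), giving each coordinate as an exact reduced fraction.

p = (-7/3, 3/2, 4)

T1 = [1 0 0 0; 0 -1 0 0; 0 0 1 0; 0 0 0 1]
T2·T1 = [1 0 0 -6; 0 -1 0 -2; 0 0 1 -6; 0 0 0 1]
T3·…·T1 = [-3/5 4/5 0 26/5; 4/5 3/5 0 -18/5; 0 0 1 -6; 0 0 0 1]
det M = -1; M⁻¹ = [-3/5 4/5 0 6; 4/5 3/5 0 -2; 0 0 1 6; 0 0 0 1]
M⁻¹ · (39/5, -137/30, -2)ᵀ = (-7/3, 3/2, 4)ᵀ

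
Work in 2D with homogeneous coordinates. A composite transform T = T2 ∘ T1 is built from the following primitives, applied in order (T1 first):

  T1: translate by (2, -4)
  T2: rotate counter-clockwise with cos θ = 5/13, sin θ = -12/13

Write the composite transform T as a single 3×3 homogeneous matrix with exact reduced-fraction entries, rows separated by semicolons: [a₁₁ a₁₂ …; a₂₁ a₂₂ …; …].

T1 = [1 0 2; 0 1 -4; 0 0 1]
T2·T1 = [5/13 12/13 -38/13; -12/13 5/13 -44/13; 0 0 1]

T = [5/13 12/13 -38/13; -12/13 5/13 -44/13; 0 0 1]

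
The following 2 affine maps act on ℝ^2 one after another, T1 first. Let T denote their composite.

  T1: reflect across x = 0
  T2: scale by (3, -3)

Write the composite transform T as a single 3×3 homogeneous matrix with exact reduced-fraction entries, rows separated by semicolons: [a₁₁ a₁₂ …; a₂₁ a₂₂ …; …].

T1 = [-1 0 0; 0 1 0; 0 0 1]
T2·T1 = [-3 0 0; 0 -3 0; 0 0 1]

T = [-3 0 0; 0 -3 0; 0 0 1]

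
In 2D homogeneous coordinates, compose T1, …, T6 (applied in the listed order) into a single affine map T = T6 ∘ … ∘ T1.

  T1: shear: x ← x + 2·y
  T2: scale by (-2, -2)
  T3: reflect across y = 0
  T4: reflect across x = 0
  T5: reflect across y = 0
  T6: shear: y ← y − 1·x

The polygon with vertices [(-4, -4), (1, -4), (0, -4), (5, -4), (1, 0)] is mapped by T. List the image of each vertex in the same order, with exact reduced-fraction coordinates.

T1 shear: x ← x + 2·y: (-4, -4) → (-12, -4); (1, -4) → (-7, -4); (0, -4) → (-8, -4); (5, -4) → (-3, -4); (1, 0) → (1, 0)
T2 scale by (-2, -2): (-12, -4) → (24, 8); (-7, -4) → (14, 8); (-8, -4) → (16, 8); (-3, -4) → (6, 8); (1, 0) → (-2, 0)
T3 reflect across y = 0: (24, 8) → (24, -8); (14, 8) → (14, -8); (16, 8) → (16, -8); (6, 8) → (6, -8); (-2, 0) → (-2, 0)
T4 reflect across x = 0: (24, -8) → (-24, -8); (14, -8) → (-14, -8); (16, -8) → (-16, -8); (6, -8) → (-6, -8); (-2, 0) → (2, 0)
T5 reflect across y = 0: (-24, -8) → (-24, 8); (-14, -8) → (-14, 8); (-16, -8) → (-16, 8); (-6, -8) → (-6, 8); (2, 0) → (2, 0)
T6 shear: y ← y − 1·x: (-24, 8) → (-24, 32); (-14, 8) → (-14, 22); (-16, 8) → (-16, 24); (-6, 8) → (-6, 14); (2, 0) → (2, -2)

image vertices: (-24, 32), (-14, 22), (-16, 24), (-6, 14), (2, -2)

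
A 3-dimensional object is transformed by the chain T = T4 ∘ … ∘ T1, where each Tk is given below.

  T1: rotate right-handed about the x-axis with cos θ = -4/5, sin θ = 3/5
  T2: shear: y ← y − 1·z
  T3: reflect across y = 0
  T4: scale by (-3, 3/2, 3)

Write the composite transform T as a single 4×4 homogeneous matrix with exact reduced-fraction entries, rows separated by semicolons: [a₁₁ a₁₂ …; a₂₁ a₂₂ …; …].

T = [-3 0 0 0; 0 21/10 -3/10 0; 0 9/5 -12/5 0; 0 0 0 1]

T1 = [1 0 0 0; 0 -4/5 -3/5 0; 0 3/5 -4/5 0; 0 0 0 1]
T2·T1 = [1 0 0 0; 0 -7/5 1/5 0; 0 3/5 -4/5 0; 0 0 0 1]
T3·…·T1 = [1 0 0 0; 0 7/5 -1/5 0; 0 3/5 -4/5 0; 0 0 0 1]
T4·…·T1 = [-3 0 0 0; 0 21/10 -3/10 0; 0 9/5 -12/5 0; 0 0 0 1]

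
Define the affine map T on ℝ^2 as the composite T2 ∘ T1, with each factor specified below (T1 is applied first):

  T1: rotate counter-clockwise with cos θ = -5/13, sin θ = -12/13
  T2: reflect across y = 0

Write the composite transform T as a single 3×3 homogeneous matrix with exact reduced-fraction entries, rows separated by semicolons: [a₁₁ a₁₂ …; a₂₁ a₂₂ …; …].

T1 = [-5/13 12/13 0; -12/13 -5/13 0; 0 0 1]
T2·T1 = [-5/13 12/13 0; 12/13 5/13 0; 0 0 1]

T = [-5/13 12/13 0; 12/13 5/13 0; 0 0 1]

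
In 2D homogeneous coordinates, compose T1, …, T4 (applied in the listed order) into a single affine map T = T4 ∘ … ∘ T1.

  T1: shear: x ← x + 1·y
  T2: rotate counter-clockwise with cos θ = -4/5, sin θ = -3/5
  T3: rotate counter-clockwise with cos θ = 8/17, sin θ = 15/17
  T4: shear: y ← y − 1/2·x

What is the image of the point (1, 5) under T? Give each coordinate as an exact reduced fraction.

T1 shear: x ← x + 1·y: (1, 5) → (6, 5)
T2 rotate counter-clockwise with cos θ = -4/5, sin θ = -3/5: (6, 5) → (-9/5, -38/5)
T3 rotate counter-clockwise with cos θ = 8/17, sin θ = 15/17: (-9/5, -38/5) → (498/85, -439/85)
T4 shear: y ← y − 1/2·x: (498/85, -439/85) → (498/85, -688/85)

T(p) = (498/85, -688/85)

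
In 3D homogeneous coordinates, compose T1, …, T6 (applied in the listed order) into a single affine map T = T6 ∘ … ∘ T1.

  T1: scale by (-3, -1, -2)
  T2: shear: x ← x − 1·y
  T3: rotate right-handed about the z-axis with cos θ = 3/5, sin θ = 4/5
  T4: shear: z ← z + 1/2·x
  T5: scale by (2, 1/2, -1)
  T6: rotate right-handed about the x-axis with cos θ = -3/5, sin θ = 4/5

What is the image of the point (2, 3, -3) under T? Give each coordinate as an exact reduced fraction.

T1 scale by (-3, -1, -2): (2, 3, -3) → (-6, -3, 6)
T2 shear: x ← x − 1·y: (-6, -3, 6) → (-3, -3, 6)
T3 rotate right-handed about the z-axis with cos θ = 3/5, sin θ = 4/5: (-3, -3, 6) → (3/5, -21/5, 6)
T4 shear: z ← z + 1/2·x: (3/5, -21/5, 6) → (3/5, -21/5, 63/10)
T5 scale by (2, 1/2, -1): (3/5, -21/5, 63/10) → (6/5, -21/10, -63/10)
T6 rotate right-handed about the x-axis with cos θ = -3/5, sin θ = 4/5: (6/5, -21/10, -63/10) → (6/5, 63/10, 21/10)

T(p) = (6/5, 63/10, 21/10)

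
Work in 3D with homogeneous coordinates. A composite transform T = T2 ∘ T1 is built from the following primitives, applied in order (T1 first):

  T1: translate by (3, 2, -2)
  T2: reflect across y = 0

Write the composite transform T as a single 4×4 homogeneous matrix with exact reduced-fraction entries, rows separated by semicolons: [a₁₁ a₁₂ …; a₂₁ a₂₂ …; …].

T = [1 0 0 3; 0 -1 0 -2; 0 0 1 -2; 0 0 0 1]

T1 = [1 0 0 3; 0 1 0 2; 0 0 1 -2; 0 0 0 1]
T2·T1 = [1 0 0 3; 0 -1 0 -2; 0 0 1 -2; 0 0 0 1]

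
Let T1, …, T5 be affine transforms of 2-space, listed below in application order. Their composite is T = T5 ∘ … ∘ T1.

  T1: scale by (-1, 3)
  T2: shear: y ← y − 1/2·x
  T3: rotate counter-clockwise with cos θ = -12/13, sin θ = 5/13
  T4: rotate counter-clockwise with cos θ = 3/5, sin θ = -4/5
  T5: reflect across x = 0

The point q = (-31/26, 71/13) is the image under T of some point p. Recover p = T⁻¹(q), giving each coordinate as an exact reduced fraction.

p = (-5, 0)

T1 = [-1 0 0; 0 3 0; 0 0 1]
T2·T1 = [-1 0 0; 1/2 3 0; 0 0 1]
T3·…·T1 = [19/26 -15/13 0; -11/13 -36/13 0; 0 0 1]
T4·…·T1 = [-31/130 -189/65 0; -71/65 -48/65 0; 0 0 1]
T5·…·T1 = [31/130 189/65 0; -71/65 -48/65 0; 0 0 1]
det M = 3; M⁻¹ = [-16/65 -63/65 0; 71/195 31/390 0; 0 0 1]
M⁻¹ · (-31/26, 71/13)ᵀ = (-5, 0)ᵀ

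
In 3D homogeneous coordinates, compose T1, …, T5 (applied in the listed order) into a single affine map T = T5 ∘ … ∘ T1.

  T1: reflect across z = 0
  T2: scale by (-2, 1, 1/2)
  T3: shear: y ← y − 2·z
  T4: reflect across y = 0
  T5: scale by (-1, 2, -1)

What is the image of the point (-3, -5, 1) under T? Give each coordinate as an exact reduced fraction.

T1 reflect across z = 0: (-3, -5, 1) → (-3, -5, -1)
T2 scale by (-2, 1, 1/2): (-3, -5, -1) → (6, -5, -1/2)
T3 shear: y ← y − 2·z: (6, -5, -1/2) → (6, -4, -1/2)
T4 reflect across y = 0: (6, -4, -1/2) → (6, 4, -1/2)
T5 scale by (-1, 2, -1): (6, 4, -1/2) → (-6, 8, 1/2)

T(p) = (-6, 8, 1/2)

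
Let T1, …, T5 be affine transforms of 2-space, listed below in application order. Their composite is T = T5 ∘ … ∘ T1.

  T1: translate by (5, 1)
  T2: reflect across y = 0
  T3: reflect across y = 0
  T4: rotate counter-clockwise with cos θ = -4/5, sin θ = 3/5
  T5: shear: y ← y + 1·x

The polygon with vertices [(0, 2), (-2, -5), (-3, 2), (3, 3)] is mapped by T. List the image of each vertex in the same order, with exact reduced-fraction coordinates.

T1 translate by (5, 1): (0, 2) → (5, 3); (-2, -5) → (3, -4); (-3, 2) → (2, 3); (3, 3) → (8, 4)
T2 reflect across y = 0: (5, 3) → (5, -3); (3, -4) → (3, 4); (2, 3) → (2, -3); (8, 4) → (8, -4)
T3 reflect across y = 0: (5, -3) → (5, 3); (3, 4) → (3, -4); (2, -3) → (2, 3); (8, -4) → (8, 4)
T4 rotate counter-clockwise with cos θ = -4/5, sin θ = 3/5: (5, 3) → (-29/5, 3/5); (3, -4) → (0, 5); (2, 3) → (-17/5, -6/5); (8, 4) → (-44/5, 8/5)
T5 shear: y ← y + 1·x: (-29/5, 3/5) → (-29/5, -26/5); (0, 5) → (0, 5); (-17/5, -6/5) → (-17/5, -23/5); (-44/5, 8/5) → (-44/5, -36/5)

image vertices: (-29/5, -26/5), (0, 5), (-17/5, -23/5), (-44/5, -36/5)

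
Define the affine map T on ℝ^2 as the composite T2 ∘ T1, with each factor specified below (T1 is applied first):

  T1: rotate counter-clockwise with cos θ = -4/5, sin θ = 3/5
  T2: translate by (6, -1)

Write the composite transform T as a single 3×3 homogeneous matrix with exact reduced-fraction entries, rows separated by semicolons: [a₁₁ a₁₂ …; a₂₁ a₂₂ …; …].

T = [-4/5 -3/5 6; 3/5 -4/5 -1; 0 0 1]

T1 = [-4/5 -3/5 0; 3/5 -4/5 0; 0 0 1]
T2·T1 = [-4/5 -3/5 6; 3/5 -4/5 -1; 0 0 1]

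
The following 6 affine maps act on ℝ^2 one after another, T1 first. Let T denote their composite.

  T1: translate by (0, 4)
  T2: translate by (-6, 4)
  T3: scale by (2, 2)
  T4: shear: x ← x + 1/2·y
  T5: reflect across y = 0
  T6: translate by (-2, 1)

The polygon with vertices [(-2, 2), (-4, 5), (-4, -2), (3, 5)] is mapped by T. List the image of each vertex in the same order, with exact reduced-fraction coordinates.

T1 translate by (0, 4): (-2, 2) → (-2, 6); (-4, 5) → (-4, 9); (-4, -2) → (-4, 2); (3, 5) → (3, 9)
T2 translate by (-6, 4): (-2, 6) → (-8, 10); (-4, 9) → (-10, 13); (-4, 2) → (-10, 6); (3, 9) → (-3, 13)
T3 scale by (2, 2): (-8, 10) → (-16, 20); (-10, 13) → (-20, 26); (-10, 6) → (-20, 12); (-3, 13) → (-6, 26)
T4 shear: x ← x + 1/2·y: (-16, 20) → (-6, 20); (-20, 26) → (-7, 26); (-20, 12) → (-14, 12); (-6, 26) → (7, 26)
T5 reflect across y = 0: (-6, 20) → (-6, -20); (-7, 26) → (-7, -26); (-14, 12) → (-14, -12); (7, 26) → (7, -26)
T6 translate by (-2, 1): (-6, -20) → (-8, -19); (-7, -26) → (-9, -25); (-14, -12) → (-16, -11); (7, -26) → (5, -25)

image vertices: (-8, -19), (-9, -25), (-16, -11), (5, -25)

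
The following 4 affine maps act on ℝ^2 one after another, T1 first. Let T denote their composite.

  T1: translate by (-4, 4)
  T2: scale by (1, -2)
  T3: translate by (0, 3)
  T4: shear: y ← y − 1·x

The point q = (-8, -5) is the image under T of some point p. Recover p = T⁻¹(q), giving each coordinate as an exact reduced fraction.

p = (-4, 4)

T1 = [1 0 -4; 0 1 4; 0 0 1]
T2·T1 = [1 0 -4; 0 -2 -8; 0 0 1]
T3·…·T1 = [1 0 -4; 0 -2 -5; 0 0 1]
T4·…·T1 = [1 0 -4; -1 -2 -1; 0 0 1]
det M = -2; M⁻¹ = [1 0 4; -1/2 -1/2 -5/2; 0 0 1]
M⁻¹ · (-8, -5)ᵀ = (-4, 4)ᵀ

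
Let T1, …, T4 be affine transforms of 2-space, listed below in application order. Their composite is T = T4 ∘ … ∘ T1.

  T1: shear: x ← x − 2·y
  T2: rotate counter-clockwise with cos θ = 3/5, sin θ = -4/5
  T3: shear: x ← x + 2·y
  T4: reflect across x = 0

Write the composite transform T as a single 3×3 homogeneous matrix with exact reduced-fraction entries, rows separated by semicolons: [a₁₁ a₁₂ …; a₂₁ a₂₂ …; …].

T1 = [1 -2 0; 0 1 0; 0 0 1]
T2·T1 = [3/5 -2/5 0; -4/5 11/5 0; 0 0 1]
T3·…·T1 = [-1 4 0; -4/5 11/5 0; 0 0 1]
T4·…·T1 = [1 -4 0; -4/5 11/5 0; 0 0 1]

T = [1 -4 0; -4/5 11/5 0; 0 0 1]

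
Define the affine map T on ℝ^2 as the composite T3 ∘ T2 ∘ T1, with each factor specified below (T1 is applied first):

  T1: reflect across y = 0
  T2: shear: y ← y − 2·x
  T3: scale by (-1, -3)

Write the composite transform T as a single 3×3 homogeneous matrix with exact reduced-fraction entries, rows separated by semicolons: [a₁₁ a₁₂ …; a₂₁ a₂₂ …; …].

T = [-1 0 0; 6 3 0; 0 0 1]

T1 = [1 0 0; 0 -1 0; 0 0 1]
T2·T1 = [1 0 0; -2 -1 0; 0 0 1]
T3·…·T1 = [-1 0 0; 6 3 0; 0 0 1]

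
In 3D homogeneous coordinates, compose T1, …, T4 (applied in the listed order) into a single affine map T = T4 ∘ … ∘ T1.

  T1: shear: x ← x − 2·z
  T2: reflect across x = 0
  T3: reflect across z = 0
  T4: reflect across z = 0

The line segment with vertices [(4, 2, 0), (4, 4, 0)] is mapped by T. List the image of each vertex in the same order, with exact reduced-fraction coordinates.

image vertices: (-4, 2, 0), (-4, 4, 0)

T1 shear: x ← x − 2·z: (4, 2, 0) → (4, 2, 0); (4, 4, 0) → (4, 4, 0)
T2 reflect across x = 0: (4, 2, 0) → (-4, 2, 0); (4, 4, 0) → (-4, 4, 0)
T3 reflect across z = 0: (-4, 2, 0) → (-4, 2, 0); (-4, 4, 0) → (-4, 4, 0)
T4 reflect across z = 0: (-4, 2, 0) → (-4, 2, 0); (-4, 4, 0) → (-4, 4, 0)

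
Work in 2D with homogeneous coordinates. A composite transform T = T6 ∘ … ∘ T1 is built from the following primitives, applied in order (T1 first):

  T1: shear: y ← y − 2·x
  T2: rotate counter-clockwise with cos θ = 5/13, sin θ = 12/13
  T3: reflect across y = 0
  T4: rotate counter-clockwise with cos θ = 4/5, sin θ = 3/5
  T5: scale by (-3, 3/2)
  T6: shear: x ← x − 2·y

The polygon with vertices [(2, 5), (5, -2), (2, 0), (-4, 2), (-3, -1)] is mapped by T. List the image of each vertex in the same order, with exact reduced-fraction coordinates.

image vertices: (129/65, -183/65), (-273/5, 117/10), (-1206/65, 237/65), (2946/65, -642/65), (1542/65, -543/130)

T1 shear: y ← y − 2·x: (2, 5) → (2, 1); (5, -2) → (5, -12); (2, 0) → (2, -4); (-4, 2) → (-4, 10); (-3, -1) → (-3, 5)
T2 rotate counter-clockwise with cos θ = 5/13, sin θ = 12/13: (2, 1) → (-2/13, 29/13); (5, -12) → (13, 0); (2, -4) → (58/13, 4/13); (-4, 10) → (-140/13, 2/13); (-3, 5) → (-75/13, -11/13)
T3 reflect across y = 0: (-2/13, 29/13) → (-2/13, -29/13); (13, 0) → (13, 0); (58/13, 4/13) → (58/13, -4/13); (-140/13, 2/13) → (-140/13, -2/13); (-75/13, -11/13) → (-75/13, 11/13)
T4 rotate counter-clockwise with cos θ = 4/5, sin θ = 3/5: (-2/13, -29/13) → (79/65, -122/65); (13, 0) → (52/5, 39/5); (58/13, -4/13) → (244/65, 158/65); (-140/13, -2/13) → (-554/65, -428/65); (-75/13, 11/13) → (-333/65, -181/65)
T5 scale by (-3, 3/2): (79/65, -122/65) → (-237/65, -183/65); (52/5, 39/5) → (-156/5, 117/10); (244/65, 158/65) → (-732/65, 237/65); (-554/65, -428/65) → (1662/65, -642/65); (-333/65, -181/65) → (999/65, -543/130)
T6 shear: x ← x − 2·y: (-237/65, -183/65) → (129/65, -183/65); (-156/5, 117/10) → (-273/5, 117/10); (-732/65, 237/65) → (-1206/65, 237/65); (1662/65, -642/65) → (2946/65, -642/65); (999/65, -543/130) → (1542/65, -543/130)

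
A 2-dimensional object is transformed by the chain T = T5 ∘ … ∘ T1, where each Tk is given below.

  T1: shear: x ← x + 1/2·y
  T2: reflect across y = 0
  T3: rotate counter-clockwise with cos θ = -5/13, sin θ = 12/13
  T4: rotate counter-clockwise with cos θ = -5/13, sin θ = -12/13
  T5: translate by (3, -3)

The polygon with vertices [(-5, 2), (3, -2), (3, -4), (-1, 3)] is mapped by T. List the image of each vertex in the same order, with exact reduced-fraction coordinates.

image vertices: (-1, -5), (5, -1), (4, 1), (7/2, -6)

T1 shear: x ← x + 1/2·y: (-5, 2) → (-4, 2); (3, -2) → (2, -2); (3, -4) → (1, -4); (-1, 3) → (1/2, 3)
T2 reflect across y = 0: (-4, 2) → (-4, -2); (2, -2) → (2, 2); (1, -4) → (1, 4); (1/2, 3) → (1/2, -3)
T3 rotate counter-clockwise with cos θ = -5/13, sin θ = 12/13: (-4, -2) → (44/13, -38/13); (2, 2) → (-34/13, 14/13); (1, 4) → (-53/13, -8/13); (1/2, -3) → (67/26, 21/13)
T4 rotate counter-clockwise with cos θ = -5/13, sin θ = -12/13: (44/13, -38/13) → (-4, -2); (-34/13, 14/13) → (2, 2); (-53/13, -8/13) → (1, 4); (67/26, 21/13) → (1/2, -3)
T5 translate by (3, -3): (-4, -2) → (-1, -5); (2, 2) → (5, -1); (1, 4) → (4, 1); (1/2, -3) → (7/2, -6)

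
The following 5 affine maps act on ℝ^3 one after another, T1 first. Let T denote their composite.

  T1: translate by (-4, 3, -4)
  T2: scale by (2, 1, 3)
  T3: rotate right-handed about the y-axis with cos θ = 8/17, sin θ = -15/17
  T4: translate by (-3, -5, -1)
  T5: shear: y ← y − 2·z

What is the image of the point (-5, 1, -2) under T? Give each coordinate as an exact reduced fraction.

T(p) = (75/17, 845/17, -431/17)

T1 translate by (-4, 3, -4): (-5, 1, -2) → (-9, 4, -6)
T2 scale by (2, 1, 3): (-9, 4, -6) → (-18, 4, -18)
T3 rotate right-handed about the y-axis with cos θ = 8/17, sin θ = -15/17: (-18, 4, -18) → (126/17, 4, -414/17)
T4 translate by (-3, -5, -1): (126/17, 4, -414/17) → (75/17, -1, -431/17)
T5 shear: y ← y − 2·z: (75/17, -1, -431/17) → (75/17, 845/17, -431/17)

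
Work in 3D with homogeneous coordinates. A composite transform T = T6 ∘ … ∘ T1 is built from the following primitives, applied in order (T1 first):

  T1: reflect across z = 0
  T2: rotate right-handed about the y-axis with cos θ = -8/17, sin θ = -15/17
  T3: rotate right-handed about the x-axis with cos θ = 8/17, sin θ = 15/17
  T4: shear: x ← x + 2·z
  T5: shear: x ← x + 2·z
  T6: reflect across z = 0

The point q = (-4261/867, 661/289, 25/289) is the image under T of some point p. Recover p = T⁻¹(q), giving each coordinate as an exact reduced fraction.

p = (1/3, 1, -5)

T1 = [1 0 0 0; 0 1 0 0; 0 0 -1 0; 0 0 0 1]
T2·T1 = [-8/17 0 15/17 0; 0 1 0 0; 15/17 0 8/17 0; 0 0 0 1]
T3·…·T1 = [-8/17 0 15/17 0; -225/289 8/17 -120/289 0; 120/289 15/17 64/289 0; 0 0 0 1]
T4·…·T1 = [104/289 30/17 383/289 0; -225/289 8/17 -120/289 0; 120/289 15/17 64/289 0; 0 0 0 1]
T5·…·T1 = [344/289 60/17 511/289 0; -225/289 8/17 -120/289 0; 120/289 15/17 64/289 0; 0 0 0 1]
T6·…·T1 = [344/289 60/17 511/289 0; -225/289 8/17 -120/289 0; -120/289 -15/17 -64/289 0; 0 0 0 1]
det M = 1; M⁻¹ = [-8/17 -225/289 -664/289 0; 0 8/17 -15/17 0; 15/17 -120/289 956/289 0; 0 0 0 1]
M⁻¹ · (-4261/867, 661/289, 25/289)ᵀ = (1/3, 1, -5)ᵀ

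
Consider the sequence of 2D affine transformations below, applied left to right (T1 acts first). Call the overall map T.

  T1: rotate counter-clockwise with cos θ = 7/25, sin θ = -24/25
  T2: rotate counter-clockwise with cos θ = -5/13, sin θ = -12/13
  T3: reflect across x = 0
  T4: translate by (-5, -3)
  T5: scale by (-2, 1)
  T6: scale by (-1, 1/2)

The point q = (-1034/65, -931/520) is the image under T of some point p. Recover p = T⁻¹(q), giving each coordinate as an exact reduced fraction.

p = (-3, 1/4)

T1 = [7/25 24/25 0; -24/25 7/25 0; 0 0 1]
T2·T1 = [-323/325 -36/325 0; 36/325 -323/325 0; 0 0 1]
T3·…·T1 = [323/325 36/325 0; 36/325 -323/325 0; 0 0 1]
T4·…·T1 = [323/325 36/325 -5; 36/325 -323/325 -3; 0 0 1]
T5·…·T1 = [-646/325 -72/325 10; 36/325 -323/325 -3; 0 0 1]
T6·…·T1 = [646/325 72/325 -10; 18/325 -323/650 -3/2; 0 0 1]
det M = -1; M⁻¹ = [323/650 72/325 1723/325; 18/325 -646/325 -789/325; 0 0 1]
M⁻¹ · (-1034/65, -931/520)ᵀ = (-3, 1/4)ᵀ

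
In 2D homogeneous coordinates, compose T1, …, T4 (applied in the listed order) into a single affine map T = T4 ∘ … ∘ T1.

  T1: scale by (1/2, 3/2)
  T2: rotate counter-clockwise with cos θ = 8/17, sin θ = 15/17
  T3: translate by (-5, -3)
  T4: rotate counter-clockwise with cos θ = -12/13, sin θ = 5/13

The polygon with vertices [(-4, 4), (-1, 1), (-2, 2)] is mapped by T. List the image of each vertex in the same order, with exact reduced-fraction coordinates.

T1 scale by (1/2, 3/2): (-4, 4) → (-2, 6); (-1, 1) → (-1/2, 3/2); (-2, 2) → (-1, 3)
T2 rotate counter-clockwise with cos θ = 8/17, sin θ = 15/17: (-2, 6) → (-106/17, 18/17); (-1/2, 3/2) → (-53/34, 9/34); (-1, 3) → (-53/17, 9/17)
T3 translate by (-5, -3): (-106/17, 18/17) → (-191/17, -33/17); (-53/34, 9/34) → (-223/34, -93/34); (-53/17, 9/17) → (-138/17, -42/17)
T4 rotate counter-clockwise with cos θ = -12/13, sin θ = 5/13: (-191/17, -33/17) → (189/17, -43/17); (-223/34, -93/34) → (3141/442, 1/442); (-138/17, -42/17) → (1866/221, -186/221)

image vertices: (189/17, -43/17), (3141/442, 1/442), (1866/221, -186/221)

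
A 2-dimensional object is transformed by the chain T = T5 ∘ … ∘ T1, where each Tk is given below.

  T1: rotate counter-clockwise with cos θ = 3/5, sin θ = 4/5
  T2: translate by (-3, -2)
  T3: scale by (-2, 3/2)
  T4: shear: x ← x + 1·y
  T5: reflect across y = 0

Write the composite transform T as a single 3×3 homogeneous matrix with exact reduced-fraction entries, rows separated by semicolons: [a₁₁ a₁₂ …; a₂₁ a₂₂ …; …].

T1 = [3/5 -4/5 0; 4/5 3/5 0; 0 0 1]
T2·T1 = [3/5 -4/5 -3; 4/5 3/5 -2; 0 0 1]
T3·…·T1 = [-6/5 8/5 6; 6/5 9/10 -3; 0 0 1]
T4·…·T1 = [0 5/2 3; 6/5 9/10 -3; 0 0 1]
T5·…·T1 = [0 5/2 3; -6/5 -9/10 3; 0 0 1]

T = [0 5/2 3; -6/5 -9/10 3; 0 0 1]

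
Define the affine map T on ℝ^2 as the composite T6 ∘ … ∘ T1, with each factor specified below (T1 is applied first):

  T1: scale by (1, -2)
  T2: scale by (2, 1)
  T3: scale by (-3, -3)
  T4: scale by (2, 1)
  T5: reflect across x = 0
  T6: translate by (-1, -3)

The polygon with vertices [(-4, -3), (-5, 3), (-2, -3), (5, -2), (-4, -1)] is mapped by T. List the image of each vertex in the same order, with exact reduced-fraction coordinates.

T1 scale by (1, -2): (-4, -3) → (-4, 6); (-5, 3) → (-5, -6); (-2, -3) → (-2, 6); (5, -2) → (5, 4); (-4, -1) → (-4, 2)
T2 scale by (2, 1): (-4, 6) → (-8, 6); (-5, -6) → (-10, -6); (-2, 6) → (-4, 6); (5, 4) → (10, 4); (-4, 2) → (-8, 2)
T3 scale by (-3, -3): (-8, 6) → (24, -18); (-10, -6) → (30, 18); (-4, 6) → (12, -18); (10, 4) → (-30, -12); (-8, 2) → (24, -6)
T4 scale by (2, 1): (24, -18) → (48, -18); (30, 18) → (60, 18); (12, -18) → (24, -18); (-30, -12) → (-60, -12); (24, -6) → (48, -6)
T5 reflect across x = 0: (48, -18) → (-48, -18); (60, 18) → (-60, 18); (24, -18) → (-24, -18); (-60, -12) → (60, -12); (48, -6) → (-48, -6)
T6 translate by (-1, -3): (-48, -18) → (-49, -21); (-60, 18) → (-61, 15); (-24, -18) → (-25, -21); (60, -12) → (59, -15); (-48, -6) → (-49, -9)

image vertices: (-49, -21), (-61, 15), (-25, -21), (59, -15), (-49, -9)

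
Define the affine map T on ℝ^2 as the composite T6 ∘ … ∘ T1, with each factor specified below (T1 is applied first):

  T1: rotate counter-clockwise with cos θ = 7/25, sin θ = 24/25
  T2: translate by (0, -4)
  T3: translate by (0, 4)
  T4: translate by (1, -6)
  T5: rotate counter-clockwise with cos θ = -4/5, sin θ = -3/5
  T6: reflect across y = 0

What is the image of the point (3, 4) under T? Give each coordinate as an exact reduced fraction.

T(p) = (2/5, -14/5)

T1 rotate counter-clockwise with cos θ = 7/25, sin θ = 24/25: (3, 4) → (-3, 4)
T2 translate by (0, -4): (-3, 4) → (-3, 0)
T3 translate by (0, 4): (-3, 0) → (-3, 4)
T4 translate by (1, -6): (-3, 4) → (-2, -2)
T5 rotate counter-clockwise with cos θ = -4/5, sin θ = -3/5: (-2, -2) → (2/5, 14/5)
T6 reflect across y = 0: (2/5, 14/5) → (2/5, -14/5)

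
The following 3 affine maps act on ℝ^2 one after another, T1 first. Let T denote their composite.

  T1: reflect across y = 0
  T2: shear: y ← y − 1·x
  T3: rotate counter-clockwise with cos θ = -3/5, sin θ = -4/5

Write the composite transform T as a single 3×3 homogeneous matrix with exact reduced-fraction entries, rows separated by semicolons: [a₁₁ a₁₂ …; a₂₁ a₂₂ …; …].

T = [-7/5 -4/5 0; -1/5 3/5 0; 0 0 1]

T1 = [1 0 0; 0 -1 0; 0 0 1]
T2·T1 = [1 0 0; -1 -1 0; 0 0 1]
T3·…·T1 = [-7/5 -4/5 0; -1/5 3/5 0; 0 0 1]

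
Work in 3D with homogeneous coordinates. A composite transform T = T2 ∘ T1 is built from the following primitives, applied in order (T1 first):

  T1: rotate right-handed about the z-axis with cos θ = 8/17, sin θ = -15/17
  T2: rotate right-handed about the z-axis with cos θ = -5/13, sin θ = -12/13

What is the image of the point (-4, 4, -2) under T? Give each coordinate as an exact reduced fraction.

T(p) = (964/221, -796/221, -2)

T1 rotate right-handed about the z-axis with cos θ = 8/17, sin θ = -15/17: (-4, 4, -2) → (28/17, 92/17, -2)
T2 rotate right-handed about the z-axis with cos θ = -5/13, sin θ = -12/13: (28/17, 92/17, -2) → (964/221, -796/221, -2)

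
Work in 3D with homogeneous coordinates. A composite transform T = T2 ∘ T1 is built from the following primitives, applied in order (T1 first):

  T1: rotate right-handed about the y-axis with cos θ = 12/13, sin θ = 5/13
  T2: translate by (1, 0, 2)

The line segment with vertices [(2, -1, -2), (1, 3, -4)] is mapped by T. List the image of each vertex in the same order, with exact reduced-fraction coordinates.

image vertices: (27/13, -1, -8/13), (5/13, 3, -27/13)

T1 rotate right-handed about the y-axis with cos θ = 12/13, sin θ = 5/13: (2, -1, -2) → (14/13, -1, -34/13); (1, 3, -4) → (-8/13, 3, -53/13)
T2 translate by (1, 0, 2): (14/13, -1, -34/13) → (27/13, -1, -8/13); (-8/13, 3, -53/13) → (5/13, 3, -27/13)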